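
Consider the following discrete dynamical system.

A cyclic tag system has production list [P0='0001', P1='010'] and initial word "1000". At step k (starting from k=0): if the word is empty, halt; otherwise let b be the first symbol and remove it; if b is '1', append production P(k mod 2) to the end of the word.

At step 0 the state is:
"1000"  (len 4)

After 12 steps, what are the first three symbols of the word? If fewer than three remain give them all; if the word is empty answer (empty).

0) "1000"  (len 4)
1) "0000001"  (len 7)
2) "000001"  (len 6)
3) "00001"  (len 5)
4) "0001"  (len 4)
5) "001"  (len 3)
6) "01"  (len 2)
7) "1"  (len 1)
8) "010"  (len 3)
9) "10"  (len 2)
10) "0010"  (len 4)
11) "010"  (len 3)
12) "10"  (len 2)

10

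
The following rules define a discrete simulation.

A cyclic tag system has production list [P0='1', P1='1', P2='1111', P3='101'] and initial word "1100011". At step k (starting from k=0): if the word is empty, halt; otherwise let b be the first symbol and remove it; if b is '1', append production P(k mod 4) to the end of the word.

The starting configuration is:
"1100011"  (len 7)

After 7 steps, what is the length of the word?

7

step 0: "1100011"  (len 7)
step 1: "1000111"  (len 7)
step 2: "0001111"  (len 7)
step 3: "001111"  (len 6)
step 4: "01111"  (len 5)
step 5: "1111"  (len 4)
step 6: "1111"  (len 4)
step 7: "1111111"  (len 7)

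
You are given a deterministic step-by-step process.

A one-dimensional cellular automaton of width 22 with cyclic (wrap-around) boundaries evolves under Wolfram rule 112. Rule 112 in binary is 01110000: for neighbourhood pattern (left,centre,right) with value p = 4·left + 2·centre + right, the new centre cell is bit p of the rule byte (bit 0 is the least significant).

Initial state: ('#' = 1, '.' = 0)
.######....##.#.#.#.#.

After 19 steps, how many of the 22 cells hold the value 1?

step 0: .######....##.#.#.#.#.
step 1: ......##....##.#.#.#.#
step 2: #......##....##.#.#.#.
step 3: .#......##....##.#.#.#
step 4: #.#......##....##.#.#.
step 5: .#.#......##....##.#.#
step 6: #.#.#......##....##.#.
step 7: .#.#.#......##....##.#
step 8: #.#.#.#......##....##.
step 9: .#.#.#.#......##....##
step 10: #.#.#.#.#......##....#
step 11: ##.#.#.#.#......##....
step 12: .##.#.#.#.#......##...
step 13: ..##.#.#.#.#......##..
step 14: ...##.#.#.#.#......##.
step 15: ....##.#.#.#.#......##
step 16: #....##.#.#.#.#......#
step 17: ##....##.#.#.#.#......
step 18: .##....##.#.#.#.#.....
step 19: ..##....##.#.#.#.#....

8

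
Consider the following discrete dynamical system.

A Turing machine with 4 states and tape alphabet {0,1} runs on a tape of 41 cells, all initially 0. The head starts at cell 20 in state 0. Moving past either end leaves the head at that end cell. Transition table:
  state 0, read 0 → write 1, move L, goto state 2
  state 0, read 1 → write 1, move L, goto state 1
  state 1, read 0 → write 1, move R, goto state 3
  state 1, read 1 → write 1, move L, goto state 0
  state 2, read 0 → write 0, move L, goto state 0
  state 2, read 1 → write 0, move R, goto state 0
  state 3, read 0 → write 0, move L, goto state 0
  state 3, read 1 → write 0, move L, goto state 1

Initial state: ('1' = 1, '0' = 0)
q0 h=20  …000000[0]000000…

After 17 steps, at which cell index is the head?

3

[0] q0 h=20  …000000[0]000000…
[1] q2 h=19  …000000[0]100000…
[2] q0 h=18  …000000[0]010000…
[3] q2 h=17  …000000[0]101000…
[4] q0 h=16  …000000[0]010100…
[5] q2 h=15  …000000[0]101010…
[6] q0 h=14  …000000[0]010101…
[7] q2 h=13  …000000[0]101010…
[8] q0 h=12  …000000[0]010101…
[9] q2 h=11  …000000[0]101010…
[10] q0 h=10  …000000[0]010101…
[11] q2 h= 9  …000000[0]101010…
[12] q0 h= 8  …000000[0]010101…
[13] q2 h= 7  …000000[0]101010…
[14] q0 h= 6  |000000[0]010101…
[15] q2 h= 5  |00000[0]101010…
[16] q0 h= 4  |0000[0]010101…
[17] q2 h= 3  |000[0]101010…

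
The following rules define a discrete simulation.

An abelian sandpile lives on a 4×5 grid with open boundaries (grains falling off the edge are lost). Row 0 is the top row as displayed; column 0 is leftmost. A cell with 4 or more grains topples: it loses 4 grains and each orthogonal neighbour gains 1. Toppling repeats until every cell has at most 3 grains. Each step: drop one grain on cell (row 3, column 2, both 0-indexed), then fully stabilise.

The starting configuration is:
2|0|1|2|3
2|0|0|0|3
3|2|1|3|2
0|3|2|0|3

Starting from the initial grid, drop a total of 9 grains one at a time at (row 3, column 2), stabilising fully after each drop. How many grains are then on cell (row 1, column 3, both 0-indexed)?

2

step 0: 2|0|1|2|3
2|0|0|0|3
3|2|1|3|2
0|3|2|0|3
step 1: 2|0|1|2|3
2|0|0|0|3
3|2|1|3|2
0|3|3|0|3
step 2: 2|0|1|2|3
2|0|0|0|3
3|3|2|3|2
1|0|1|1|3
step 3: 2|0|1|2|3
2|0|0|0|3
3|3|2|3|2
1|0|2|1|3
step 4: 2|0|1|2|3
2|0|0|0|3
3|3|2|3|2
1|0|3|1|3
step 5: 2|0|1|2|3
2|0|0|0|3
3|3|3|3|2
1|1|0|2|3
step 6: 2|0|1|2|3
2|0|0|0|3
3|3|3|3|2
1|1|1|2|3
step 7: 2|0|1|2|3
2|0|0|0|3
3|3|3|3|2
1|1|2|2|3
step 8: 2|0|1|2|3
2|0|0|0|3
3|3|3|3|2
1|1|3|2|3
step 9: 2|0|1|3|0
3|1|1|2|1
0|1|2|2|1
2|3|2|1|1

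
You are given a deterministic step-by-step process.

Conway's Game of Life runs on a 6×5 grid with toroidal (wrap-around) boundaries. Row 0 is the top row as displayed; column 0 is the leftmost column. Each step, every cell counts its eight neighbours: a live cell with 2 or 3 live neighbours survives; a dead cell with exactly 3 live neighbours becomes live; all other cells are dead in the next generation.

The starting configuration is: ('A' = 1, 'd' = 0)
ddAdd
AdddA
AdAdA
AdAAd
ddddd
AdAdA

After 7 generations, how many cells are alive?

10

[0] ddAdd
AdddA
AdAdA
AdAAd
ddddd
AdAdA
[1] ddddd
AdddA
ddAdd
AdAAd
AdAdd
dAdAd
[2] AdddA
ddddd
AdAdd
ddAAA
Adddd
dAAdd
[3] AAddd
AAddA
dAAdA
AdAAA
AdddA
dAddA
[4] ddAdd
dddAA
ddddd
ddAdd
ddAdd
dAddA
[5] AdAdA
dddAd
dddAd
ddddd
dAAAd
dAAAd
[6] AdddA
ddAAd
ddddd
dddAd
dAdAd
ddddd
[7] dddAA
dddAA
ddAAd
ddAdd
ddAdd
AdddA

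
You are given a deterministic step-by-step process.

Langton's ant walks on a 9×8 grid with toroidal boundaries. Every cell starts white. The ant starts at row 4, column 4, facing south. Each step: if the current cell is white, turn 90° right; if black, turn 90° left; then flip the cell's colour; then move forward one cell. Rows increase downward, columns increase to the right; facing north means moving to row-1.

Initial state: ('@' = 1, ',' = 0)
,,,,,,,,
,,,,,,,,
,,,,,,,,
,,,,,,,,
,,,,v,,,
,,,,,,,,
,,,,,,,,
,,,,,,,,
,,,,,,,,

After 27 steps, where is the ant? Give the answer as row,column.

1,6

step 0: ,,,,,,,,
,,,,,,,,
,,,,,,,,
,,,,,,,,
,,,,v,,,
,,,,,,,,
,,,,,,,,
,,,,,,,,
,,,,,,,,
step 1: ,,,,,,,,
,,,,,,,,
,,,,,,,,
,,,,,,,,
,,,<@,,,
,,,,,,,,
,,,,,,,,
,,,,,,,,
,,,,,,,,
step 2: ,,,,,,,,
,,,,,,,,
,,,,,,,,
,,,^,,,,
,,,@@,,,
,,,,,,,,
,,,,,,,,
,,,,,,,,
,,,,,,,,
step 3: ,,,,,,,,
,,,,,,,,
,,,,,,,,
,,,@>,,,
,,,@@,,,
,,,,,,,,
,,,,,,,,
,,,,,,,,
,,,,,,,,
step 4: ,,,,,,,,
,,,,,,,,
,,,,,,,,
,,,@@,,,
,,,@v,,,
,,,,,,,,
,,,,,,,,
,,,,,,,,
,,,,,,,,
step 5: ,,,,,,,,
,,,,,,,,
,,,,,,,,
,,,@@,,,
,,,@,>,,
,,,,,,,,
,,,,,,,,
,,,,,,,,
,,,,,,,,
step 6: ,,,,,,,,
,,,,,,,,
,,,,,,,,
,,,@@,,,
,,,@,@,,
,,,,,v,,
,,,,,,,,
,,,,,,,,
,,,,,,,,
step 7: ,,,,,,,,
,,,,,,,,
,,,,,,,,
,,,@@,,,
,,,@,@,,
,,,,<@,,
,,,,,,,,
,,,,,,,,
,,,,,,,,
step 8: ,,,,,,,,
,,,,,,,,
,,,,,,,,
,,,@@,,,
,,,@^@,,
,,,,@@,,
,,,,,,,,
,,,,,,,,
,,,,,,,,
step 9: ,,,,,,,,
,,,,,,,,
,,,,,,,,
,,,@@,,,
,,,@@>,,
,,,,@@,,
,,,,,,,,
,,,,,,,,
,,,,,,,,
step 10: ,,,,,,,,
,,,,,,,,
,,,,,,,,
,,,@@^,,
,,,@@,,,
,,,,@@,,
,,,,,,,,
,,,,,,,,
,,,,,,,,
step 11: ,,,,,,,,
,,,,,,,,
,,,,,,,,
,,,@@@>,
,,,@@,,,
,,,,@@,,
,,,,,,,,
,,,,,,,,
,,,,,,,,
step 12: ,,,,,,,,
,,,,,,,,
,,,,,,,,
,,,@@@@,
,,,@@,v,
,,,,@@,,
,,,,,,,,
,,,,,,,,
,,,,,,,,
step 13: ,,,,,,,,
,,,,,,,,
,,,,,,,,
,,,@@@@,
,,,@@<@,
,,,,@@,,
,,,,,,,,
,,,,,,,,
,,,,,,,,
step 14: ,,,,,,,,
,,,,,,,,
,,,,,,,,
,,,@@^@,
,,,@@@@,
,,,,@@,,
,,,,,,,,
,,,,,,,,
,,,,,,,,
step 15: ,,,,,,,,
,,,,,,,,
,,,,,,,,
,,,@<,@,
,,,@@@@,
,,,,@@,,
,,,,,,,,
,,,,,,,,
,,,,,,,,
step 16: ,,,,,,,,
,,,,,,,,
,,,,,,,,
,,,@,,@,
,,,@v@@,
,,,,@@,,
,,,,,,,,
,,,,,,,,
,,,,,,,,
step 17: ,,,,,,,,
,,,,,,,,
,,,,,,,,
,,,@,,@,
,,,@,>@,
,,,,@@,,
,,,,,,,,
,,,,,,,,
,,,,,,,,
step 18: ,,,,,,,,
,,,,,,,,
,,,,,,,,
,,,@,^@,
,,,@,,@,
,,,,@@,,
,,,,,,,,
,,,,,,,,
,,,,,,,,
step 19: ,,,,,,,,
,,,,,,,,
,,,,,,,,
,,,@,@>,
,,,@,,@,
,,,,@@,,
,,,,,,,,
,,,,,,,,
,,,,,,,,
step 20: ,,,,,,,,
,,,,,,,,
,,,,,,^,
,,,@,@,,
,,,@,,@,
,,,,@@,,
,,,,,,,,
,,,,,,,,
,,,,,,,,
step 21: ,,,,,,,,
,,,,,,,,
,,,,,,@>
,,,@,@,,
,,,@,,@,
,,,,@@,,
,,,,,,,,
,,,,,,,,
,,,,,,,,
step 22: ,,,,,,,,
,,,,,,,,
,,,,,,@@
,,,@,@,v
,,,@,,@,
,,,,@@,,
,,,,,,,,
,,,,,,,,
,,,,,,,,
step 23: ,,,,,,,,
,,,,,,,,
,,,,,,@@
,,,@,@<@
,,,@,,@,
,,,,@@,,
,,,,,,,,
,,,,,,,,
,,,,,,,,
step 24: ,,,,,,,,
,,,,,,,,
,,,,,,^@
,,,@,@@@
,,,@,,@,
,,,,@@,,
,,,,,,,,
,,,,,,,,
,,,,,,,,
step 25: ,,,,,,,,
,,,,,,,,
,,,,,<,@
,,,@,@@@
,,,@,,@,
,,,,@@,,
,,,,,,,,
,,,,,,,,
,,,,,,,,
step 26: ,,,,,,,,
,,,,,^,,
,,,,,@,@
,,,@,@@@
,,,@,,@,
,,,,@@,,
,,,,,,,,
,,,,,,,,
,,,,,,,,
step 27: ,,,,,,,,
,,,,,@>,
,,,,,@,@
,,,@,@@@
,,,@,,@,
,,,,@@,,
,,,,,,,,
,,,,,,,,
,,,,,,,,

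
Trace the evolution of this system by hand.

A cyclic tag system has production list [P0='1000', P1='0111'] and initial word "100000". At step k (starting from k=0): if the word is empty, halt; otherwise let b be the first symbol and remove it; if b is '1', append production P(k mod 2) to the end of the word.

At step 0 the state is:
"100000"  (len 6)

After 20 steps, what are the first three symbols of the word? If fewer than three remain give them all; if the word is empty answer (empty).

0) "100000"  (len 6)
1) "000001000"  (len 9)
2) "00001000"  (len 8)
3) "0001000"  (len 7)
4) "001000"  (len 6)
5) "01000"  (len 5)
6) "1000"  (len 4)
7) "0001000"  (len 7)
8) "001000"  (len 6)
9) "01000"  (len 5)
10) "1000"  (len 4)
11) "0001000"  (len 7)
12) "001000"  (len 6)
13) "01000"  (len 5)
14) "1000"  (len 4)
15) "0001000"  (len 7)
16) "001000"  (len 6)
17) "01000"  (len 5)
18) "1000"  (len 4)
19) "0001000"  (len 7)
20) "001000"  (len 6)

001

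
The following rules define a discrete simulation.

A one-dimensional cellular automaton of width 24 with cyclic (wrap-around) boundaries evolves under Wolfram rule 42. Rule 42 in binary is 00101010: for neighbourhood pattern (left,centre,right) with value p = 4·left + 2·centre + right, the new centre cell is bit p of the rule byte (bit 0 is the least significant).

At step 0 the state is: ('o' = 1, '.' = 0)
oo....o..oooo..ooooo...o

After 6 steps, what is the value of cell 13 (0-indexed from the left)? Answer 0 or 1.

0

gen 0: oo....o..oooo..ooooo...o
gen 1: .....o..oo....oo......oo
gen 2: ....o..oo....oo......oo.
gen 3: ...o..oo....oo......oo..
gen 4: ..o..oo....oo......oo...
gen 5: .o..oo....oo......oo....
gen 6: o..oo....oo......oo.....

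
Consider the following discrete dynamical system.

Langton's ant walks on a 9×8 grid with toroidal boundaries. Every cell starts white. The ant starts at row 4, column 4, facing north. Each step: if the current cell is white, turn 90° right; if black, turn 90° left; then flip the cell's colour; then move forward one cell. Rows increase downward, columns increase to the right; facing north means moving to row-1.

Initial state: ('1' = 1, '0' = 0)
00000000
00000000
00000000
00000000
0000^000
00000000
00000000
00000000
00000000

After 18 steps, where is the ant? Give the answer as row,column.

5,3

[0] 00000000
00000000
00000000
00000000
0000^000
00000000
00000000
00000000
00000000
[1] 00000000
00000000
00000000
00000000
00001>00
00000000
00000000
00000000
00000000
[2] 00000000
00000000
00000000
00000000
00001100
00000v00
00000000
00000000
00000000
[3] 00000000
00000000
00000000
00000000
00001100
0000<100
00000000
00000000
00000000
[4] 00000000
00000000
00000000
00000000
0000^100
00001100
00000000
00000000
00000000
[5] 00000000
00000000
00000000
00000000
000<0100
00001100
00000000
00000000
00000000
[6] 00000000
00000000
00000000
000^0000
00010100
00001100
00000000
00000000
00000000
[7] 00000000
00000000
00000000
0001>000
00010100
00001100
00000000
00000000
00000000
[8] 00000000
00000000
00000000
00011000
0001v100
00001100
00000000
00000000
00000000
[9] 00000000
00000000
00000000
00011000
000<1100
00001100
00000000
00000000
00000000
[10] 00000000
00000000
00000000
00011000
00001100
000v1100
00000000
00000000
00000000
[11] 00000000
00000000
00000000
00011000
00001100
00<11100
00000000
00000000
00000000
[12] 00000000
00000000
00000000
00011000
00^01100
00111100
00000000
00000000
00000000
[13] 00000000
00000000
00000000
00011000
001>1100
00111100
00000000
00000000
00000000
[14] 00000000
00000000
00000000
00011000
00111100
001v1100
00000000
00000000
00000000
[15] 00000000
00000000
00000000
00011000
00111100
0010>100
00000000
00000000
00000000
[16] 00000000
00000000
00000000
00011000
0011^100
00100100
00000000
00000000
00000000
[17] 00000000
00000000
00000000
00011000
001<0100
00100100
00000000
00000000
00000000
[18] 00000000
00000000
00000000
00011000
00100100
001v0100
00000000
00000000
00000000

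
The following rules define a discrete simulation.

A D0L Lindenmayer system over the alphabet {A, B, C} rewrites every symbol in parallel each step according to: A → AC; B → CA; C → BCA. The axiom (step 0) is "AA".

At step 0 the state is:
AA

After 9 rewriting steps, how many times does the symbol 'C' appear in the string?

gen 0: AA
gen 1: ACAC
gen 2: ACBCAACBCA
gen 3: ACBCACABCAACACBCACABCAAC
gen 4: ACBCACABCAACBCAACCABCAACACBCAACBCACABCAACBCAACCABCAACACBCA
gen 5: ACBCACABCAACBCAACCABCAACACBCACABCAACACBCABCAACCABCAACACBCA…BCAACCABCAACACBCACABCAACACBCABCAACCABCAACACBCAACBCACABCAAC  (len 140)
gen 6: ACBCACABCAACBCAACCABCAACACBCACABCAACACBCABCAACCABCAACACBCA…BCAACCABCAACACBCAACBCACABCAACACBCACABCAACBCAACCABCAACACBCA  (len 338)
gen 7: ACBCACABCAACBCAACCABCAACACBCACABCAACACBCABCAACCABCAACACBCA…BCAACCABCAACACBCACABCAACACBCABCAACCABCAACACBCAACBCACABCAAC  (len 816)
gen 8: ACBCACABCAACBCAACCABCAACACBCACABCAACACBCABCAACCABCAACACBCA…BCAACCABCAACACBCAACBCACABCAACACBCACABCAACBCAACCABCAACACBCA  (len 1970)
gen 9: ACBCACABCAACBCAACCABCAACACBCACABCAACACBCABCAACCABCAACACBCA…BCAACCABCAACACBCACABCAACACBCABCAACCABCAACACBCAACBCACABCAAC  (len 4756)

1970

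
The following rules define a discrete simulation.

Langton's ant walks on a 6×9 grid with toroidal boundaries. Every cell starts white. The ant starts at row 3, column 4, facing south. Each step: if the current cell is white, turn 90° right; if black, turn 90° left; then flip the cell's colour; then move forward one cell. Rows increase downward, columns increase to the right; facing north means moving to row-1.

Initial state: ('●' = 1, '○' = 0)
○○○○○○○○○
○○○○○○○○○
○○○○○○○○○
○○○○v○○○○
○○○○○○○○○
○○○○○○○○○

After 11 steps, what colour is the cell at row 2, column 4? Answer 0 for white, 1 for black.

1

step 0: ○○○○○○○○○
○○○○○○○○○
○○○○○○○○○
○○○○v○○○○
○○○○○○○○○
○○○○○○○○○
step 1: ○○○○○○○○○
○○○○○○○○○
○○○○○○○○○
○○○<●○○○○
○○○○○○○○○
○○○○○○○○○
step 2: ○○○○○○○○○
○○○○○○○○○
○○○^○○○○○
○○○●●○○○○
○○○○○○○○○
○○○○○○○○○
step 3: ○○○○○○○○○
○○○○○○○○○
○○○●>○○○○
○○○●●○○○○
○○○○○○○○○
○○○○○○○○○
step 4: ○○○○○○○○○
○○○○○○○○○
○○○●●○○○○
○○○●v○○○○
○○○○○○○○○
○○○○○○○○○
step 5: ○○○○○○○○○
○○○○○○○○○
○○○●●○○○○
○○○●○>○○○
○○○○○○○○○
○○○○○○○○○
step 6: ○○○○○○○○○
○○○○○○○○○
○○○●●○○○○
○○○●○●○○○
○○○○○v○○○
○○○○○○○○○
step 7: ○○○○○○○○○
○○○○○○○○○
○○○●●○○○○
○○○●○●○○○
○○○○<●○○○
○○○○○○○○○
step 8: ○○○○○○○○○
○○○○○○○○○
○○○●●○○○○
○○○●^●○○○
○○○○●●○○○
○○○○○○○○○
step 9: ○○○○○○○○○
○○○○○○○○○
○○○●●○○○○
○○○●●>○○○
○○○○●●○○○
○○○○○○○○○
step 10: ○○○○○○○○○
○○○○○○○○○
○○○●●^○○○
○○○●●○○○○
○○○○●●○○○
○○○○○○○○○
step 11: ○○○○○○○○○
○○○○○○○○○
○○○●●●>○○
○○○●●○○○○
○○○○●●○○○
○○○○○○○○○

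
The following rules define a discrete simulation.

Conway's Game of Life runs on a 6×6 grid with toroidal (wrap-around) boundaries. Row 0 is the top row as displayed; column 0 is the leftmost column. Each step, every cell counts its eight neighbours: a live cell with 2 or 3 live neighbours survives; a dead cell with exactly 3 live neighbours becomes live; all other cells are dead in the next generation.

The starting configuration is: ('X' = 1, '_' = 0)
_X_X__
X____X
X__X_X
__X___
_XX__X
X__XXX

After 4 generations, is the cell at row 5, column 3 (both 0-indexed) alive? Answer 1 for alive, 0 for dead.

gen 0: _X_X__
X____X
X__X_X
__X___
_XX__X
X__XXX
gen 1: _XXX__
_XX__X
XX__XX
__XXXX
_XX__X
___X_X
gen 2: _X_X__
_____X
______
______
_X___X
___X__
gen 3: __X_X_
______
______
______
______
X___X_
gen 4: ___X_X
______
______
______
______
___X_X

1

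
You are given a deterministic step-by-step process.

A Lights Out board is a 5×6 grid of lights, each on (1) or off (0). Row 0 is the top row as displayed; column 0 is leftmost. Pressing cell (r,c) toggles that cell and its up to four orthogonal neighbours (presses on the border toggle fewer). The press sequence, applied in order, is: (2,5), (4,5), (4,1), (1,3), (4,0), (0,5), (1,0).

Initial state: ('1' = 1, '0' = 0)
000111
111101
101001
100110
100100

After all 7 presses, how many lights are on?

k=0  000111
111101
101001
100110
100100
k=1  000111
111100
101010
100111
100100
k=2  000111
111100
101010
100110
100111
k=3  000111
111100
101010
110110
011111
k=4  000011
110010
101110
110110
011111
k=5  000011
110010
101110
010110
101111
k=6  000000
110011
101110
010110
101111
k=7  100000
000011
001110
010110
101111

14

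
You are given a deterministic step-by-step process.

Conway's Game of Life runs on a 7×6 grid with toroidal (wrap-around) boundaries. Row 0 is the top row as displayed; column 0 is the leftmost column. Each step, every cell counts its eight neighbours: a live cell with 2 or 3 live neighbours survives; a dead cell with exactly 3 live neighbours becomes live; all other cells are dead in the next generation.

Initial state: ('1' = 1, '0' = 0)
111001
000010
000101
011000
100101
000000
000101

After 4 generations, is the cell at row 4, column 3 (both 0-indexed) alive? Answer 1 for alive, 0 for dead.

t=0: 111001
000010
000101
011000
100101
000000
000101
t=1: 111101
011110
001110
011101
111000
100001
011011
t=2: 000000
000000
100001
000001
000110
000110
000000
t=3: 000000
000000
100001
100001
000101
000110
000000
t=4: 000000
000000
100001
000000
100101
000110
000000

1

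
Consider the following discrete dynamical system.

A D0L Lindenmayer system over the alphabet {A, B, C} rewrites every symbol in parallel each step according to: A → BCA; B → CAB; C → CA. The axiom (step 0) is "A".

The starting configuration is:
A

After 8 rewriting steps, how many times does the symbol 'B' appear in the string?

t=0: A
t=1: BCA
t=2: CABCABCA
t=3: CABCACABCABCACABCABCA
t=4: CABCACABCABCACABCACABCABCACABCABCACABCACABCABCACABCABCA
t=5: CABCACABCABCACABCACABCABCACABCABCACABCACABCABCACABCACABCAB…BCACABCACABCABCACABCACABCABCACABCABCACABCACABCABCACABCABCA  (len 144)
t=6: CABCACABCABCACABCACABCABCACABCABCACABCACABCABCACABCACABCAB…BCACABCACABCABCACABCACABCABCACABCABCACABCACABCABCACABCABCA  (len 377)
t=7: CABCACABCABCACABCACABCABCACABCABCACABCACABCABCACABCACABCAB…BCACABCACABCABCACABCACABCABCACABCABCACABCACABCABCACABCABCA  (len 987)
t=8: CABCACABCABCACABCACABCABCACABCABCACABCACABCABCACABCACABCAB…BCACABCACABCABCACABCACABCABCACABCABCACABCACABCABCACABCABCA  (len 2584)

610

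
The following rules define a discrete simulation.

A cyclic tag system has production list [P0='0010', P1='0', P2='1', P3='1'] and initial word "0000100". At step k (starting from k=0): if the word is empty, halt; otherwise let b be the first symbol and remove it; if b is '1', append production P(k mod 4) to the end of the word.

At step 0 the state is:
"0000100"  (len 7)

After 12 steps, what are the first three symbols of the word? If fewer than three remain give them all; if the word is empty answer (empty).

gen 0: "0000100"  (len 7)
gen 1: "000100"  (len 6)
gen 2: "00100"  (len 5)
gen 3: "0100"  (len 4)
gen 4: "100"  (len 3)
gen 5: "000010"  (len 6)
gen 6: "00010"  (len 5)
gen 7: "0010"  (len 4)
gen 8: "010"  (len 3)
gen 9: "10"  (len 2)
gen 10: "00"  (len 2)
gen 11: "0"  (len 1)
gen 12: (halted — word empty)

(empty)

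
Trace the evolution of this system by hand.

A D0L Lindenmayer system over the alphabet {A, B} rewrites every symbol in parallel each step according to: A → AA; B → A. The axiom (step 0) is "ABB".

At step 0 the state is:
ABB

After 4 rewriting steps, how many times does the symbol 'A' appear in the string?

step 0: ABB
step 1: AAAA
step 2: AAAAAAAA
step 3: AAAAAAAAAAAAAAAA
step 4: AAAAAAAAAAAAAAAAAAAAAAAAAAAAAAAA

32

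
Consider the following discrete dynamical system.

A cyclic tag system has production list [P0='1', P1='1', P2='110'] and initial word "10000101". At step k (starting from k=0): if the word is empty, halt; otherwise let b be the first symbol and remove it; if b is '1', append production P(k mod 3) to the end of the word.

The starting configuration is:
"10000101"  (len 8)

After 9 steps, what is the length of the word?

7

t=0: "10000101"  (len 8)
t=1: "00001011"  (len 8)
t=2: "0001011"  (len 7)
t=3: "001011"  (len 6)
t=4: "01011"  (len 5)
t=5: "1011"  (len 4)
t=6: "011110"  (len 6)
t=7: "11110"  (len 5)
t=8: "11101"  (len 5)
t=9: "1101110"  (len 7)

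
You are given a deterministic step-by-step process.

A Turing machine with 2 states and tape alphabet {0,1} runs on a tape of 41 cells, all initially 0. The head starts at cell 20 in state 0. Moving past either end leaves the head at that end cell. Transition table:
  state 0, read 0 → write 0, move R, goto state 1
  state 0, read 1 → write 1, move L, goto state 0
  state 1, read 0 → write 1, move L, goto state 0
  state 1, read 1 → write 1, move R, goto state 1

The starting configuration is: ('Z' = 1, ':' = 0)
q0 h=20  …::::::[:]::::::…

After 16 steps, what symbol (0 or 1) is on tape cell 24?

[0] q0 h=20  …::::::[:]::::::…
[1] q1 h=21  …::::::[:]::::::…
[2] q0 h=20  …::::::[:]Z:::::…
[3] q1 h=21  …::::::[Z]::::::…
[4] q1 h=22  …:::::Z[:]::::::…
[5] q0 h=21  …::::::[Z]Z:::::…
[6] q0 h=20  …::::::[:]ZZ::::…
[7] q1 h=21  …::::::[Z]Z:::::…
[8] q1 h=22  …:::::Z[Z]::::::…
[9] q1 h=23  …::::ZZ[:]::::::…
[10] q0 h=22  …:::::Z[Z]Z:::::…
[11] q0 h=21  …::::::[Z]ZZ::::…
[12] q0 h=20  …::::::[:]ZZZ:::…
[13] q1 h=21  …::::::[Z]ZZ::::…
[14] q1 h=22  …:::::Z[Z]Z:::::…
[15] q1 h=23  …::::ZZ[Z]::::::…
[16] q1 h=24  …:::ZZZ[:]::::::…

0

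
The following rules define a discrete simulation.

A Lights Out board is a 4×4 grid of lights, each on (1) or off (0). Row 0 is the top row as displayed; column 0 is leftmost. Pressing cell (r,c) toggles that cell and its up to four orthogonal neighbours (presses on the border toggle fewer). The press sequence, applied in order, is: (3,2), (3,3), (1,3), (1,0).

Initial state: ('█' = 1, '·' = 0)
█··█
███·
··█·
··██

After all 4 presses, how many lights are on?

t=0: █··█
███·
··█·
··██
t=1: █··█
███·
····
·█··
t=2: █··█
███·
···█
·███
t=3: █···
██·█
····
·███
t=4: ····
···█
█···
·███

5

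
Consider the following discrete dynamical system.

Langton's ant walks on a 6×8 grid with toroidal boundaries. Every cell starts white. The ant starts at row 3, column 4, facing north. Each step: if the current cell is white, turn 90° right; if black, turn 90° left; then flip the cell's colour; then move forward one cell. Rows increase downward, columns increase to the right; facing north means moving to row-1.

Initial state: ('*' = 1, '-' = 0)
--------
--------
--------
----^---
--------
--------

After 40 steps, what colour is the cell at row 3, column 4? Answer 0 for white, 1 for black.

step 0: --------
--------
--------
----^---
--------
--------
step 1: --------
--------
--------
----*>--
--------
--------
step 2: --------
--------
--------
----**--
-----v--
--------
step 3: --------
--------
--------
----**--
----<*--
--------
step 4: --------
--------
--------
----^*--
----**--
--------
step 5: --------
--------
--------
---<-*--
----**--
--------
step 6: --------
--------
---^----
---*-*--
----**--
--------
step 7: --------
--------
---*>---
---*-*--
----**--
--------
step 8: --------
--------
---**---
---*v*--
----**--
--------
step 9: --------
--------
---**---
---<**--
----**--
--------
step 10: --------
--------
---**---
----**--
---v**--
--------
step 11: --------
--------
---**---
----**--
--<***--
--------
step 12: --------
--------
---**---
--^-**--
--****--
--------
step 13: --------
--------
---**---
--*>**--
--****--
--------
step 14: --------
--------
---**---
--****--
--*v**--
--------
step 15: --------
--------
---**---
--****--
--*->*--
--------
step 16: --------
--------
---**---
--**^*--
--*--*--
--------
step 17: --------
--------
---**---
--*<-*--
--*--*--
--------
step 18: --------
--------
---**---
--*--*--
--*v-*--
--------
step 19: --------
--------
---**---
--*--*--
--<*-*--
--------
step 20: --------
--------
---**---
--*--*--
---*-*--
--v-----
step 21: --------
--------
---**---
--*--*--
---*-*--
-<*-----
step 22: --------
--------
---**---
--*--*--
-^-*-*--
-**-----
step 23: --------
--------
---**---
--*--*--
-*>*-*--
-**-----
step 24: --------
--------
---**---
--*--*--
-***-*--
-*v-----
step 25: --------
--------
---**---
--*--*--
-***-*--
-*->----
step 26: ---v----
--------
---**---
--*--*--
-***-*--
-*-*----
step 27: --<*----
--------
---**---
--*--*--
-***-*--
-*-*----
step 28: --**----
--------
---**---
--*--*--
-***-*--
-*^*----
step 29: --**----
--------
---**---
--*--*--
-***-*--
-**>----
step 30: --**----
--------
---**---
--*--*--
-**^-*--
-**-----
step 31: --**----
--------
---**---
--*--*--
-*<--*--
-**-----
step 32: --**----
--------
---**---
--*--*--
-*---*--
-*v-----
step 33: --**----
--------
---**---
--*--*--
-*---*--
-*->----
step 34: --*v----
--------
---**---
--*--*--
-*---*--
-*-*----
step 35: --*->---
--------
---**---
--*--*--
-*---*--
-*-*----
step 36: --*-*---
----v---
---**---
--*--*--
-*---*--
-*-*----
step 37: --*-*---
---<*---
---**---
--*--*--
-*---*--
-*-*----
step 38: --*^*---
---**---
---**---
--*--*--
-*---*--
-*-*----
step 39: --**>---
---**---
---**---
--*--*--
-*---*--
-*-*----
step 40: --**----
---**---
---**---
--*--*--
-*---*--
-*-*^---

0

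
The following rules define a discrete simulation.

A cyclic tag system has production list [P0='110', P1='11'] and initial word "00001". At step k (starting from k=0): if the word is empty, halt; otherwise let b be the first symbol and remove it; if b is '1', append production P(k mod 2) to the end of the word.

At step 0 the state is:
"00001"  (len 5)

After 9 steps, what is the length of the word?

7

t=0: "00001"  (len 5)
t=1: "0001"  (len 4)
t=2: "001"  (len 3)
t=3: "01"  (len 2)
t=4: "1"  (len 1)
t=5: "110"  (len 3)
t=6: "1011"  (len 4)
t=7: "011110"  (len 6)
t=8: "11110"  (len 5)
t=9: "1110110"  (len 7)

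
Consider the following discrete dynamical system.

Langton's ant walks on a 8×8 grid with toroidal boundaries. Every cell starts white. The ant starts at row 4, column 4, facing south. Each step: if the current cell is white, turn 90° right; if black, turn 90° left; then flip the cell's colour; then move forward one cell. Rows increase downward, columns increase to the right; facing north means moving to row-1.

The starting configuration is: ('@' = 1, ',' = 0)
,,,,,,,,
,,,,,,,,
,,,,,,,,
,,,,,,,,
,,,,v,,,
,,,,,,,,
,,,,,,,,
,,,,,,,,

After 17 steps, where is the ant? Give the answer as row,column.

4,5

[0] ,,,,,,,,
,,,,,,,,
,,,,,,,,
,,,,,,,,
,,,,v,,,
,,,,,,,,
,,,,,,,,
,,,,,,,,
[1] ,,,,,,,,
,,,,,,,,
,,,,,,,,
,,,,,,,,
,,,<@,,,
,,,,,,,,
,,,,,,,,
,,,,,,,,
[2] ,,,,,,,,
,,,,,,,,
,,,,,,,,
,,,^,,,,
,,,@@,,,
,,,,,,,,
,,,,,,,,
,,,,,,,,
[3] ,,,,,,,,
,,,,,,,,
,,,,,,,,
,,,@>,,,
,,,@@,,,
,,,,,,,,
,,,,,,,,
,,,,,,,,
[4] ,,,,,,,,
,,,,,,,,
,,,,,,,,
,,,@@,,,
,,,@v,,,
,,,,,,,,
,,,,,,,,
,,,,,,,,
[5] ,,,,,,,,
,,,,,,,,
,,,,,,,,
,,,@@,,,
,,,@,>,,
,,,,,,,,
,,,,,,,,
,,,,,,,,
[6] ,,,,,,,,
,,,,,,,,
,,,,,,,,
,,,@@,,,
,,,@,@,,
,,,,,v,,
,,,,,,,,
,,,,,,,,
[7] ,,,,,,,,
,,,,,,,,
,,,,,,,,
,,,@@,,,
,,,@,@,,
,,,,<@,,
,,,,,,,,
,,,,,,,,
[8] ,,,,,,,,
,,,,,,,,
,,,,,,,,
,,,@@,,,
,,,@^@,,
,,,,@@,,
,,,,,,,,
,,,,,,,,
[9] ,,,,,,,,
,,,,,,,,
,,,,,,,,
,,,@@,,,
,,,@@>,,
,,,,@@,,
,,,,,,,,
,,,,,,,,
[10] ,,,,,,,,
,,,,,,,,
,,,,,,,,
,,,@@^,,
,,,@@,,,
,,,,@@,,
,,,,,,,,
,,,,,,,,
[11] ,,,,,,,,
,,,,,,,,
,,,,,,,,
,,,@@@>,
,,,@@,,,
,,,,@@,,
,,,,,,,,
,,,,,,,,
[12] ,,,,,,,,
,,,,,,,,
,,,,,,,,
,,,@@@@,
,,,@@,v,
,,,,@@,,
,,,,,,,,
,,,,,,,,
[13] ,,,,,,,,
,,,,,,,,
,,,,,,,,
,,,@@@@,
,,,@@<@,
,,,,@@,,
,,,,,,,,
,,,,,,,,
[14] ,,,,,,,,
,,,,,,,,
,,,,,,,,
,,,@@^@,
,,,@@@@,
,,,,@@,,
,,,,,,,,
,,,,,,,,
[15] ,,,,,,,,
,,,,,,,,
,,,,,,,,
,,,@<,@,
,,,@@@@,
,,,,@@,,
,,,,,,,,
,,,,,,,,
[16] ,,,,,,,,
,,,,,,,,
,,,,,,,,
,,,@,,@,
,,,@v@@,
,,,,@@,,
,,,,,,,,
,,,,,,,,
[17] ,,,,,,,,
,,,,,,,,
,,,,,,,,
,,,@,,@,
,,,@,>@,
,,,,@@,,
,,,,,,,,
,,,,,,,,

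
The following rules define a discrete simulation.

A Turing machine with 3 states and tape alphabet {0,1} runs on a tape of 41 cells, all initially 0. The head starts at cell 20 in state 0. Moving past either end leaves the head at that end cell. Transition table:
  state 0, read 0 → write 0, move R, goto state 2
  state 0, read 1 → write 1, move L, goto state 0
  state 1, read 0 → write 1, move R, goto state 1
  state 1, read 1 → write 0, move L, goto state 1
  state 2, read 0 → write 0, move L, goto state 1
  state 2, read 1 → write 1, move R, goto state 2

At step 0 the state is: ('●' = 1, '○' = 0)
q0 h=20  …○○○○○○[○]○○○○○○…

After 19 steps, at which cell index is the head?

37

step 0: q0 h=20  …○○○○○○[○]○○○○○○…
step 1: q2 h=21  …○○○○○○[○]○○○○○○…
step 2: q1 h=20  …○○○○○○[○]○○○○○○…
step 3: q1 h=21  …○○○○○●[○]○○○○○○…
step 4: q1 h=22  …○○○○●●[○]○○○○○○…
step 5: q1 h=23  …○○○●●●[○]○○○○○○…
step 6: q1 h=24  …○○●●●●[○]○○○○○○…
step 7: q1 h=25  …○●●●●●[○]○○○○○○…
step 8: q1 h=26  …●●●●●●[○]○○○○○○…
step 9: q1 h=27  …●●●●●●[○]○○○○○○…
step 10: q1 h=28  …●●●●●●[○]○○○○○○…
step 11: q1 h=29  …●●●●●●[○]○○○○○○…
step 12: q1 h=30  …●●●●●●[○]○○○○○○…
step 13: q1 h=31  …●●●●●●[○]○○○○○○…
step 14: q1 h=32  …●●●●●●[○]○○○○○○…
step 15: q1 h=33  …●●●●●●[○]○○○○○○…
step 16: q1 h=34  …●●●●●●[○]○○○○○○|
step 17: q1 h=35  …●●●●●●[○]○○○○○|
step 18: q1 h=36  …●●●●●●[○]○○○○|
step 19: q1 h=37  …●●●●●●[○]○○○|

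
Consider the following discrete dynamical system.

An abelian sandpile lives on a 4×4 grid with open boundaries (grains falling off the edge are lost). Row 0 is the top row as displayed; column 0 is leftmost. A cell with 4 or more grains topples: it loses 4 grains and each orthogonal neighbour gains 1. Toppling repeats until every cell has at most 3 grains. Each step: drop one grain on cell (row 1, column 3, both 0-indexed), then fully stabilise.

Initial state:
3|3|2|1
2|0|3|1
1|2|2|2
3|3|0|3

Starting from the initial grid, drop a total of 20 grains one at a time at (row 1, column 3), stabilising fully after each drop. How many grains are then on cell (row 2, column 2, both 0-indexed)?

k=0  3|3|2|1
2|0|3|1
1|2|2|2
3|3|0|3
k=1  3|3|2|1
2|0|3|2
1|2|2|2
3|3|0|3
k=2  3|3|2|1
2|0|3|3
1|2|2|2
3|3|0|3
k=3  3|3|3|2
2|1|0|1
1|2|3|3
3|3|0|3
k=4  3|3|3|2
2|1|0|2
1|2|3|3
3|3|0|3
k=5  3|3|3|2
2|1|0|3
1|2|3|3
3|3|0|3
k=6  3|3|3|3
2|1|2|1
1|3|0|2
3|3|2|0
k=7  3|3|3|3
2|1|2|2
1|3|0|2
3|3|2|0
k=8  3|3|3|3
2|1|2|3
1|3|0|2
3|3|2|0
k=9  0|1|2|1
3|3|0|2
1|3|1|3
3|3|2|0
k=10  0|1|2|1
3|3|0|3
1|3|1|3
3|3|2|0
k=11  0|1|2|2
3|3|1|1
1|3|2|0
3|3|2|1
k=12  0|1|2|2
3|3|1|2
1|3|2|0
3|3|2|1
k=13  0|1|2|2
3|3|1|3
1|3|2|0
3|3|2|1
k=14  0|1|2|3
3|3|2|0
1|3|2|1
3|3|2|1
k=15  0|1|2|3
3|3|2|1
1|3|2|1
3|3|2|1
k=16  0|1|2|3
3|3|2|2
1|3|2|1
3|3|2|1
k=17  0|1|2|3
3|3|2|3
1|3|2|1
3|3|2|1
k=18  0|1|3|0
3|3|3|1
1|3|2|2
3|3|2|1
k=19  0|1|3|0
3|3|3|2
1|3|2|2
3|3|2|1
k=20  0|1|3|0
3|3|3|3
1|3|2|2
3|3|2|1

2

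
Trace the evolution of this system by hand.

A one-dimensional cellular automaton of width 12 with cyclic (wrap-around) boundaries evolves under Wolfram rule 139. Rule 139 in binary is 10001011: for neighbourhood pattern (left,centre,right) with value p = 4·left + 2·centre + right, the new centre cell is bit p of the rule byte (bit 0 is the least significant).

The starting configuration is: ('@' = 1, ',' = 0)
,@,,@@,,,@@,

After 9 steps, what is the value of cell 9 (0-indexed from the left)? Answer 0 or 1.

0

gen 0: ,@,,@@,,,@@,
gen 1: @,,@@,,@@@,,
gen 2: ,,@@,,@@@,,@
gen 3: ,@@,,@@@,,@,
gen 4: @@,,@@@,,@,,
gen 5: @,,@@@,,@,,@
gen 6: ,,@@@,,@,,@@
gen 7: ,@@@,,@,,@@,
gen 8: @@@,,@,,@@,,
gen 9: @@,,@,,@@,,@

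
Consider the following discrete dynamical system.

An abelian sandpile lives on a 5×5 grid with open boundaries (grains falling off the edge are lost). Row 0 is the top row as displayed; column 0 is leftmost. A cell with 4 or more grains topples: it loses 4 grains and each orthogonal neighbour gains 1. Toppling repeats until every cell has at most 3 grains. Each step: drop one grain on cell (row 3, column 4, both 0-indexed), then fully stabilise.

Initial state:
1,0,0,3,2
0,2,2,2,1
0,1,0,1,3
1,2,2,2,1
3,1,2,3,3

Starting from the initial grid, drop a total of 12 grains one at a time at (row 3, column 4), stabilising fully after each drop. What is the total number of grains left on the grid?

40

[0] 1,0,0,3,2
0,2,2,2,1
0,1,0,1,3
1,2,2,2,1
3,1,2,3,3
[1] 1,0,0,3,2
0,2,2,2,1
0,1,0,1,3
1,2,2,2,2
3,1,2,3,3
[2] 1,0,0,3,2
0,2,2,2,1
0,1,0,1,3
1,2,2,2,3
3,1,2,3,3
[3] 1,0,0,3,2
0,2,2,2,2
0,1,0,3,0
1,2,3,0,3
3,1,3,1,1
[4] 1,0,0,3,2
0,2,2,2,2
0,1,0,3,1
1,2,3,1,0
3,1,3,1,2
[5] 1,0,0,3,2
0,2,2,2,2
0,1,0,3,1
1,2,3,1,1
3,1,3,1,2
[6] 1,0,0,3,2
0,2,2,2,2
0,1,0,3,1
1,2,3,1,2
3,1,3,1,2
[7] 1,0,0,3,2
0,2,2,2,2
0,1,0,3,1
1,2,3,1,3
3,1,3,1,2
[8] 1,0,0,3,2
0,2,2,2,2
0,1,0,3,2
1,2,3,2,0
3,1,3,1,3
[9] 1,0,0,3,2
0,2,2,2,2
0,1,0,3,2
1,2,3,2,1
3,1,3,1,3
[10] 1,0,0,3,2
0,2,2,2,2
0,1,0,3,2
1,2,3,2,2
3,1,3,1,3
[11] 1,0,0,3,2
0,2,2,2,2
0,1,0,3,2
1,2,3,2,3
3,1,3,1,3
[12] 1,0,0,3,2
0,2,2,2,2
0,1,0,3,3
1,2,3,3,1
3,1,3,2,0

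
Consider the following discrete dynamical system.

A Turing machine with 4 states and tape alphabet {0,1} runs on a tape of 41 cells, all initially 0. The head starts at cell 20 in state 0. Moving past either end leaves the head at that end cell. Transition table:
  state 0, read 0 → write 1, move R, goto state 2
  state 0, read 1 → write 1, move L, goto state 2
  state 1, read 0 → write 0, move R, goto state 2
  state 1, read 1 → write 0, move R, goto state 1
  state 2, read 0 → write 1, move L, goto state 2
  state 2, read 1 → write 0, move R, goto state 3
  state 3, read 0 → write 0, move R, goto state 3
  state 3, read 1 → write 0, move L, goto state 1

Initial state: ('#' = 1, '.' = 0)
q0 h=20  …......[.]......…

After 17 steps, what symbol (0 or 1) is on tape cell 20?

step 0: q0 h=20  …......[.]......…
step 1: q2 h=21  ….....#[.]......…
step 2: q2 h=20  …......[#]#.....…
step 3: q3 h=21  …......[#]......…
step 4: q1 h=20  …......[.]......…
step 5: q2 h=21  …......[.]......…
step 6: q2 h=20  …......[.]#.....…
step 7: q2 h=19  …......[.]##....…
step 8: q2 h=18  …......[.]###...…
step 9: q2 h=17  …......[.]####..…
step 10: q2 h=16  …......[.]#####.…
step 11: q2 h=15  …......[.]######…
step 12: q2 h=14  …......[.]######…
step 13: q2 h=13  …......[.]######…
step 14: q2 h=12  …......[.]######…
step 15: q2 h=11  …......[.]######…
step 16: q2 h=10  …......[.]######…
step 17: q2 h= 9  …......[.]######…

1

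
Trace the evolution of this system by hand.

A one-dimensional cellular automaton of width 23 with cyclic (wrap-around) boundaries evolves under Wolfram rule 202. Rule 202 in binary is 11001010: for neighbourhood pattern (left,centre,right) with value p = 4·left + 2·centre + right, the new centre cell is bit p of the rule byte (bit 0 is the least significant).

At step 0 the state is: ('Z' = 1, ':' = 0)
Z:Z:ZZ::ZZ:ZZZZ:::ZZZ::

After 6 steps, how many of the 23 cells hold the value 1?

t=0: Z:Z:ZZ::ZZ:ZZZZ:::ZZZ::
t=1: ::::ZZ:ZZZ:ZZZZ::ZZZZ:Z
t=2: :::ZZZ:ZZZ:ZZZZ:ZZZZZ::
t=3: ::ZZZZ:ZZZ:ZZZZ:ZZZZZ::
t=4: :ZZZZZ:ZZZ:ZZZZ:ZZZZZ::
t=5: ZZZZZZ:ZZZ:ZZZZ:ZZZZZ::
t=6: ZZZZZZ:ZZZ:ZZZZ:ZZZZZ:Z

19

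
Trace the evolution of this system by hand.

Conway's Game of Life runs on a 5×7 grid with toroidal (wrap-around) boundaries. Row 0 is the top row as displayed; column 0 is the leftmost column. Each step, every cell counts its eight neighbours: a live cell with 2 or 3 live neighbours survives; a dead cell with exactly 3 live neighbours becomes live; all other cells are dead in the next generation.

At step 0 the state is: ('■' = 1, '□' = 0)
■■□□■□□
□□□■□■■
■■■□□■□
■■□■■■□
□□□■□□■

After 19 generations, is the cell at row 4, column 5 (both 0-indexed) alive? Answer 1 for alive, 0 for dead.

0) ■■□□■□□
□□□■□■■
■■■□□■□
■■□■■■□
□□□■□□■
1) ■□■■■□□
□□□■□■□
□□□□□□□
□□□■□■□
□□□■□□■
2) □□■□□■■
□□■■□□□
□□□□□□□
□□□□■□□
□□□□□■■
3) □□■■■■■
□□■■□□□
□□□■□□□
□□□□□■□
□□□□■□■
4) □□■□□□■
□□□□□■□
□□■■■□□
□□□□■■□
□□□□□□■
5) □□□□□■■
□□■□■■□
□□□■□□□
□□□□■■□
□□□□□□■
6) □□□□■□■
□□□■■■■
□□□■□□□
□□□□■■□
□□□□■□■
7) ■□□□□□■
□□□■□□■
□□□■□□■
□□□■■■□
□□□■■□■
8) ■□□■■□■
□□□□□■■
□□■■□□■
□□■□□□■
■□□■□□■
9) □□□■■□□
□□■□□□□
■□■■□□■
□■■□□■■
□■■■■□□
10) □■□□■□□
□■■□■□□
■□□■□■■
□□□□□■■
■■□□□□□
11) □□□■□□□
□■■□■□■
■■■■□□□
□■□□■■□
■■□□□■■
12) □□□■■□□
□□□□■□□
□□□□□□■
□□□■■■□
■■■□□■■
13) ■■■■■□■
□□□■■■□
□□□■□□□
□■■■■□□
■■■□□□■
14) □□□□□□□
■■□□□■■
□□□□□■□
□□□□■□□
□□□□□□■
15) □□□□□■□
■□□□□■■
■□□□■■□
□□□□□■□
□□□□□□□
16) □□□□□■□
■□□□□□□
■□□□■□□
□□□□■■■
□□□□□□□
17) □□□□□□□
□□□□□□■
■□□□■□□
□□□□■■■
□□□□■□■
18) □□□□□■□
□□□□□□□
■□□□■□□
■□□■■□■
□□□□■□■
19) □□□□□■□
□□□□□□□
■□□■■■■
■□□■■□■
■□□■■□■

0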